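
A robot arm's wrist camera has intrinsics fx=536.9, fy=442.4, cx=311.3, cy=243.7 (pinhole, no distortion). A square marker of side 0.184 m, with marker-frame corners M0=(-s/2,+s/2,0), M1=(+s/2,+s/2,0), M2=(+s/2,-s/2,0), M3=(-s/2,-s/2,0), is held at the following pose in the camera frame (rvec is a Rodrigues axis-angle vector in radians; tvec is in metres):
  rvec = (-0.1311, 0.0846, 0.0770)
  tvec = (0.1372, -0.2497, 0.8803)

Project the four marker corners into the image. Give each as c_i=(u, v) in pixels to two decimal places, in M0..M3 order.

c0=(334.72, 160.30) c1=(449.23, 165.43) c2=(454.76, 76.46) c3=(343.12, 73.08)

Intrinsics K: fx=536.9, fy=442.4, cx=311.3, cy=243.7
Marker side s = 0.184 m; corners in marker frame (Z=0):
  M0 = (-0.0920, +0.0920, 0)
  M1 = (+0.0920, +0.0920, 0)
  M2 = (+0.0920, -0.0920, 0)
  M3 = (-0.0920, -0.0920, 0)
rvec = (-0.1311, 0.0846, 0.0770), |rvec| = θ = 0.17399 rad = 9.969°
Rodrigues: sinθ=0.17312, 1−cosθ=0.01510; R = I + sinθ·[k]× + (1−cosθ)·[k]×²:
    [+0.99347 -0.08214 +0.07914]
    [+0.07108 +0.98847 +0.13369]
    [-0.08921 -0.12719 +0.98786]
t = (0.1372, -0.2497, 0.8803) m
M0: Pc = R·M0+t = (+0.03824, -0.16530, +0.87681); u = 536.9·(+0.03824)/0.87681 + 311.3 = 334.7177, v = 442.4·(-0.16530)/0.87681 + 243.7 = 160.2964
M1: Pc = R·M1+t = (+0.22104, -0.15222, +0.86039); u = 536.9·(+0.22104)/0.86039 + 311.3 = 449.2345, v = 442.4·(-0.15222)/0.86039 + 243.7 = 165.4302
M2: Pc = R·M2+t = (+0.23616, -0.33410, +0.88379); u = 536.9·(+0.23616)/0.88379 + 311.3 = 454.7639, v = 442.4·(-0.33410)/0.88379 + 243.7 = 76.4600
M3: Pc = R·M3+t = (+0.05336, -0.34718, +0.90021); u = 536.9·(+0.05336)/0.90021 + 311.3 = 343.1234, v = 442.4·(-0.34718)/0.90021 + 243.7 = 73.0819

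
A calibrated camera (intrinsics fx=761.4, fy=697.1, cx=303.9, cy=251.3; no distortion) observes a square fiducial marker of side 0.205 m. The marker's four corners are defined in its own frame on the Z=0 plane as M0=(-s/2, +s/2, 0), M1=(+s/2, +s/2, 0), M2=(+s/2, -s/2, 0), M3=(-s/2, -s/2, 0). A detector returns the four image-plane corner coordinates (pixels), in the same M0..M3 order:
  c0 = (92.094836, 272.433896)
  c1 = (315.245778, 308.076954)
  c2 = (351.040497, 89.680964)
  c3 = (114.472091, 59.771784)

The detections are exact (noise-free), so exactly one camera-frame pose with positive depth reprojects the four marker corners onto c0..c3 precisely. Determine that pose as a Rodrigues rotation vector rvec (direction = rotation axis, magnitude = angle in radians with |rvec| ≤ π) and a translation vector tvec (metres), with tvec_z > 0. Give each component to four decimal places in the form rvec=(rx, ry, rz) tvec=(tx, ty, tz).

Intrinsics K: fx=761.4, fy=697.1, cx=303.9, cy=251.3
Marker side s = 0.205 m; corners in marker frame (Z=0):
  M0 = (-0.1025, +0.1025, 0)
  M1 = (+0.1025, +0.1025, 0)
  M2 = (+0.1025, -0.1025, 0)
  M3 = (-0.1025, -0.1025, 0)
Detected image corners:
  c0 = (92.094836, 272.433896) px
  c1 = (315.245778, 308.076954) px
  c2 = (351.040497, 89.680964) px
  c3 = (114.472091, 59.771784) px
Planar DLT: solve 8×8 A·h = b for H (H[2,2]=1):
  H  [+1083.32918 -83.86725 +215.82048]
  H  [+129.27238 +1099.15968 +185.11355]
  H  [-0.16981 +0.26326 +1.00000]
B = K⁻¹H; ‖b₁‖=1.520371, ‖b₂‖=1.520371; λ = 2/(‖b₁‖+‖b₂‖) = 0.657734, sign → tz>0 ⇒ λ=+0.657734
r₁ = λ·B[:,0] = (+0.98041,+0.16224,-0.11169); r₂ = λ·B[:,1] = (-0.14156,+0.97467,+0.17315)
r₃ = r₁×r₂ = (+0.13695,-0.15395,+0.97854); SVD([r₁ r₂ r₃]) → R = UVᵀ:
  R  [+0.98041 -0.14156 +0.13695]
  R  [+0.16224 +0.97467 -0.15395]
  R  [-0.11169 +0.17315 +0.97854]
t = (-0.07609, -0.06245, +0.65773) m
tr R = 2.933621; θ = arccos((tr R − 1)/2) = 0.258359 rad = 14.803°
axis k = ((R−Rᵀ)₃₂, (R−Rᵀ)₁₃, (R−Rᵀ)₂₁) / (2 sinθ) = (+0.640137, +0.486586, +0.594524)
rvec = θ·k = (+0.165385, +0.125714, +0.153601)

rvec=(0.1654, 0.1257, 0.1536) tvec=(-0.0761, -0.0624, 0.6577)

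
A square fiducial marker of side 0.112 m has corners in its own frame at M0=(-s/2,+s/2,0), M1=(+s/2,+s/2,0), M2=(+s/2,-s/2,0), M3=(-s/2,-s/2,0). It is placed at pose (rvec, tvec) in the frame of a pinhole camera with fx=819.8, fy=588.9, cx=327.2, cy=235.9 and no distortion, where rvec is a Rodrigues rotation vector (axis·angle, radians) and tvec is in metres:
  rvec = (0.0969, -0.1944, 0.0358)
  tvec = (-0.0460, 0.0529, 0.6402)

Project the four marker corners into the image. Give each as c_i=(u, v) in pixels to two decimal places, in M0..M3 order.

c0=(193.57, 335.34) c1=(335.19, 334.66) c2=(341.70, 234.68) c3=(197.95, 231.87)

Intrinsics K: fx=819.8, fy=588.9, cx=327.2, cy=235.9
Marker side s = 0.112 m; corners in marker frame (Z=0):
  M0 = (-0.0560, +0.0560, 0)
  M1 = (+0.0560, +0.0560, 0)
  M2 = (+0.0560, -0.0560, 0)
  M3 = (-0.0560, -0.0560, 0)
rvec = (0.0969, -0.1944, 0.0358), |rvec| = θ = 0.22014 rad = 12.613°
Rodrigues: sinθ=0.21837, 1−cosθ=0.02413; R = I + sinθ·[k]× + (1−cosθ)·[k]×²:
    [+0.98054 -0.04489 -0.19111]
    [+0.02613 +0.99469 -0.09958]
    [+0.19456 +0.09265 +0.97650]
t = (-0.0460, 0.0529, 0.6402) m
M0: Pc = R·M0+t = (-0.10342, +0.10714, +0.63449); u = 819.8·(-0.10342)/0.63449 + 327.2 = 193.5701, v = 588.9·(+0.10714)/0.63449 + 235.9 = 335.3403
M1: Pc = R·M1+t = (+0.00640, +0.11007, +0.65628); u = 819.8·(+0.00640)/0.65628 + 327.2 = 335.1901, v = 588.9·(+0.11007)/0.65628 + 235.9 = 334.6647
M2: Pc = R·M2+t = (+0.01142, -0.00134, +0.64591); u = 819.8·(+0.01142)/0.64591 + 327.2 = 341.7000, v = 588.9·(-0.00134)/0.64591 + 235.9 = 234.6791
M3: Pc = R·M3+t = (-0.09840, -0.00427, +0.62412); u = 819.8·(-0.09840)/0.62412 + 327.2 = 197.9526, v = 588.9·(-0.00427)/0.62412 + 235.9 = 231.8750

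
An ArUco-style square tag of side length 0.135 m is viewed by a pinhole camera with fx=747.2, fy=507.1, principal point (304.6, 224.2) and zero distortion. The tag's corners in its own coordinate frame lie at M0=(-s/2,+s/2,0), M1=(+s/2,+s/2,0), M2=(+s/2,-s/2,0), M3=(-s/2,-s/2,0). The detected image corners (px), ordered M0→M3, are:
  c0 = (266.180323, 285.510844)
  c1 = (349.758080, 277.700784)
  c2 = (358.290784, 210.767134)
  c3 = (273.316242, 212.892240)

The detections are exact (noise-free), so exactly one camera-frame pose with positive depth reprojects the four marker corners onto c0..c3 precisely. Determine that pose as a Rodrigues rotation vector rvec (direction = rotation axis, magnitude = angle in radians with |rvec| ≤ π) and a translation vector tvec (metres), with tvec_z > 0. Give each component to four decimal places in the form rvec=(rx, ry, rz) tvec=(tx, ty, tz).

rvec=(0.1910, -0.6343, 0.0157) tvec=(0.0115, 0.0431, 0.9579)

Intrinsics K: fx=747.2, fy=507.1, cx=304.6, cy=224.2
Marker side s = 0.135 m; corners in marker frame (Z=0):
  M0 = (-0.0675, +0.0675, 0)
  M1 = (+0.0675, +0.0675, 0)
  M2 = (+0.0675, -0.0675, 0)
  M3 = (-0.0675, -0.0675, 0)
Detected image corners:
  c0 = (266.180323, 285.510844) px
  c1 = (349.758080, 277.700784) px
  c2 = (358.290784, 210.767134) px
  c3 = (273.316242, 212.892240) px
Planar DLT: solve 8×8 A·h = b for H (H[2,2]=1):
  H  [+816.43041 -2.08769 +313.59179]
  H  [+115.00719 +560.40920 +247.03846]
  H  [+0.61633 +0.18006 +1.00000]
B = K⁻¹H; ‖b₁‖=1.043988, ‖b₂‖=1.043988; λ = 2/(‖b₁‖+‖b₂‖) = 0.957865, sign → tz>0 ⇒ λ=+0.957865
r₁ = λ·B[:,0] = (+0.80595,-0.04377,+0.59036); r₂ = λ·B[:,1] = (-0.07299,+0.98231,+0.17248)
r₃ = r₁×r₂ = (-0.58747,-0.18210,+0.78849); SVD([r₁ r₂ r₃]) → R = UVᵀ:
  R  [+0.80595 -0.07299 -0.58747]
  R  [-0.04377 +0.98231 -0.18210]
  R  [+0.59036 +0.17248 +0.78849]
t = (+0.01153, +0.04314, +0.95787) m
tr R = 2.576750; θ = arccos((tr R − 1)/2) = 0.662633 rad = 37.966°
axis k = ((R−Rᵀ)₃₂, (R−Rᵀ)₁₃, (R−Rᵀ)₂₁) / (2 sinθ) = (+0.288180, -0.957282, +0.023743)
rvec = θ·k = (+0.190958, -0.634327, +0.015733)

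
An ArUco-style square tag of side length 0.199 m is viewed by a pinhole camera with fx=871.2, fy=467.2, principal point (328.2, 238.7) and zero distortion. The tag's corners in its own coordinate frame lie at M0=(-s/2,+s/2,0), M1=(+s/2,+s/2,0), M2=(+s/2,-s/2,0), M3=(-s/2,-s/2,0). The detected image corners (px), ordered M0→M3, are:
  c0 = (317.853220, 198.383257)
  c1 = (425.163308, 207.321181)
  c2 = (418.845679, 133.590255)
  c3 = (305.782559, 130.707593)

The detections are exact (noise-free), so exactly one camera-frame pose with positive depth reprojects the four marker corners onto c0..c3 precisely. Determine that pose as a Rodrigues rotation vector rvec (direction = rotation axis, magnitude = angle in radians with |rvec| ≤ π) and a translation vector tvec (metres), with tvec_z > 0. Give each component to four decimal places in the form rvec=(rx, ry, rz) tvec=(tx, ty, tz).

Intrinsics K: fx=871.2, fy=467.2, cx=328.2, cy=238.7
Marker side s = 0.199 m; corners in marker frame (Z=0):
  M0 = (-0.0995, +0.0995, 0)
  M1 = (+0.0995, +0.0995, 0)
  M2 = (+0.0995, -0.0995, 0)
  M3 = (-0.0995, -0.0995, 0)
Detected image corners:
  c0 = (317.853220, 198.383257) px
  c1 = (425.163308, 207.321181) px
  c2 = (418.845679, 133.590255) px
  c3 = (305.782559, 130.707593) px
Planar DLT: solve 8×8 A·h = b for H (H[2,2]=1):
  H  [+386.14970 +157.06822 +364.55176]
  H  [-46.13807 +404.91662 +168.42321]
  H  [-0.45548 +0.30038 +1.00000]
B = K⁻¹H; ‖b₁‖=0.776799, ‖b₂‖=0.776799; λ = 2/(‖b₁‖+‖b₂‖) = 1.287334, sign → tz>0 ⇒ λ=+1.287334
r₁ = λ·B[:,0] = (+0.79149,+0.17245,-0.58635); r₂ = λ·B[:,1] = (+0.08642,+0.91815,+0.38668)
r₃ = r₁×r₂ = (+0.60504,-0.35673,+0.71181); SVD([r₁ r₂ r₃]) → R = UVᵀ:
  R  [+0.79149 +0.08642 +0.60504]
  R  [+0.17245 +0.91815 -0.35673]
  R  [-0.58635 +0.38668 +0.71181]
t = (+0.05372, -0.19364, +1.28733) m
tr R = 2.421447; θ = arccos((tr R − 1)/2) = 0.780270 rad = 44.706°
axis k = ((R−Rᵀ)₃₂, (R−Rᵀ)₁₃, (R−Rᵀ)₂₁) / (2 sinθ) = (+0.528389, +0.846798, +0.061144)
rvec = θ·k = (+0.412286, +0.660731, +0.047709)

rvec=(0.4123, 0.6607, 0.0477) tvec=(0.0537, -0.1936, 1.2873)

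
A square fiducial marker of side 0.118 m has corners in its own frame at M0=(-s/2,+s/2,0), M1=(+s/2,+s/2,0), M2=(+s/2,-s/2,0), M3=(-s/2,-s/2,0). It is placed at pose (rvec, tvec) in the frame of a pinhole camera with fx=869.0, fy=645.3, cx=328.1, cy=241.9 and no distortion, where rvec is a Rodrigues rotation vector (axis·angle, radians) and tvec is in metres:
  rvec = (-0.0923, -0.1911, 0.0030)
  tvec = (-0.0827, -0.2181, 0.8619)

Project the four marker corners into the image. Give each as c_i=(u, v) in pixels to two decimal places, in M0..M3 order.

Intrinsics K: fx=869.0, fy=645.3, cx=328.1, cy=241.9
Marker side s = 0.118 m; corners in marker frame (Z=0):
  M0 = (-0.0590, +0.0590, 0)
  M1 = (+0.0590, +0.0590, 0)
  M2 = (+0.0590, -0.0590, 0)
  M3 = (-0.0590, -0.0590, 0)
rvec = (-0.0923, -0.1911, 0.0030), |rvec| = θ = 0.21224 rad = 12.161°
Rodrigues: sinθ=0.21065, 1−cosθ=0.02244; R = I + sinθ·[k]× + (1−cosθ)·[k]×²:
    [+0.98180 +0.00581 -0.18981]
    [+0.01176 +0.99575 +0.09132]
    [+0.18953 -0.09189 +0.97757]
t = (-0.0827, -0.2181, 0.8619) m
M0: Pc = R·M0+t = (-0.14028, -0.16004, +0.84530); u = 869.0·(-0.14028)/0.84530 + 328.1 = 183.8824, v = 645.3·(-0.16004)/0.84530 + 241.9 = 119.7217
M1: Pc = R·M1+t = (-0.02443, -0.15866, +0.86766); u = 869.0·(-0.02443)/0.86766 + 328.1 = 303.6315, v = 645.3·(-0.15866)/0.86766 + 241.9 = 123.9033
M2: Pc = R·M2+t = (-0.02512, -0.27616, +0.87850); u = 869.0·(-0.02512)/0.87850 + 328.1 = 303.2555, v = 645.3·(-0.27616)/0.87850 + 241.9 = 39.0517
M3: Pc = R·M3+t = (-0.14097, -0.27754, +0.85614); u = 869.0·(-0.14097)/0.85614 + 328.1 = 185.0133, v = 645.3·(-0.27754)/0.85614 + 241.9 = 32.7065

c0=(183.88, 119.72) c1=(303.63, 123.90) c2=(303.26, 39.05) c3=(185.01, 32.71)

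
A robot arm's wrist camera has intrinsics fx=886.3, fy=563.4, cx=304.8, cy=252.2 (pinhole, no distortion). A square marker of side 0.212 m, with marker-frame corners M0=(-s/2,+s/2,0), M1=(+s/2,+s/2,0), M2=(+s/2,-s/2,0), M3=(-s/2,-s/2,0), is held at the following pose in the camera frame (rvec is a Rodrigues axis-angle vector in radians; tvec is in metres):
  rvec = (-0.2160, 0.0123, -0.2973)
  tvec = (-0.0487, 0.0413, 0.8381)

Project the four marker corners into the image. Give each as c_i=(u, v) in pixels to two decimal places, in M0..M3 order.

Intrinsics K: fx=886.3, fy=563.4, cx=304.8, cy=252.2
Marker side s = 0.212 m; corners in marker frame (Z=0):
  M0 = (-0.1060, +0.1060, 0)
  M1 = (+0.1060, +0.1060, 0)
  M2 = (+0.1060, -0.1060, 0)
  M3 = (-0.1060, -0.1060, 0)
rvec = (-0.2160, 0.0123, -0.2973), |rvec| = θ = 0.36769 rad = 21.067°
Rodrigues: sinθ=0.35946, 1−cosθ=0.06684; R = I + sinθ·[k]× + (1−cosθ)·[k]×²:
    [+0.95623 +0.28933 +0.04377]
    [-0.29196 +0.93324 +0.20936]
    [+0.01972 -0.21297 +0.97686]
t = (-0.0487, 0.0413, 0.8381) m
M0: Pc = R·M0+t = (-0.11939, +0.17117, +0.81343); u = 886.3·(-0.11939)/0.81343 + 304.8 = 174.7144, v = 563.4·(+0.17117)/0.81343 + 252.2 = 370.7561
M1: Pc = R·M1+t = (+0.08333, +0.10928, +0.81762); u = 886.3·(+0.08333)/0.81762 + 304.8 = 395.1295, v = 563.4·(+0.10928)/0.81762 + 252.2 = 327.4991
M2: Pc = R·M2+t = (+0.02199, -0.08857, +0.86277); u = 886.3·(+0.02199)/0.86277 + 304.8 = 327.3907, v = 563.4·(-0.08857)/0.86277 + 252.2 = 194.3619
M3: Pc = R·M3+t = (-0.18073, -0.02668, +0.85858); u = 886.3·(-0.18073)/0.85858 + 304.8 = 118.2366, v = 563.4·(-0.02668)/0.85858 + 252.2 = 234.6958

c0=(174.71, 370.76) c1=(395.13, 327.50) c2=(327.39, 194.36) c3=(118.24, 234.70)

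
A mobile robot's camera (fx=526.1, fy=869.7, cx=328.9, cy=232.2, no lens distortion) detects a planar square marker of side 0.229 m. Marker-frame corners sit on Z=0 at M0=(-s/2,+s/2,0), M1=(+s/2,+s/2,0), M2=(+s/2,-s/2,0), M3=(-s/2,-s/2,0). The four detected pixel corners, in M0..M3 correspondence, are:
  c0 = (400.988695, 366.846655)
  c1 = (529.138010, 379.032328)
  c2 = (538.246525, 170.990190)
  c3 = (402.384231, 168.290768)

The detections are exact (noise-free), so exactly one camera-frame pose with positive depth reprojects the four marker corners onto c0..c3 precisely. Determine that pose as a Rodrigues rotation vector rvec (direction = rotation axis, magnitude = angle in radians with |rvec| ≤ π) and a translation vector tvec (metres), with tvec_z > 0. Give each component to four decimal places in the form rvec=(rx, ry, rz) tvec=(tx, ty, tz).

Intrinsics K: fx=526.1, fy=869.7, cx=328.9, cy=232.2
Marker side s = 0.229 m; corners in marker frame (Z=0):
  M0 = (-0.1145, +0.1145, 0)
  M1 = (+0.1145, +0.1145, 0)
  M2 = (+0.1145, -0.1145, 0)
  M3 = (-0.1145, -0.1145, 0)
Detected image corners:
  c0 = (400.988695, 366.846655) px
  c1 = (529.138010, 379.032328) px
  c2 = (538.246525, 170.990190) px
  c3 = (402.384231, 168.290768) px
Planar DLT: solve 8×8 A·h = b for H (H[2,2]=1):
  H  [+476.44783 +92.84654 +466.00705]
  H  [-24.64340 +954.18648 +274.07042]
  H  [-0.21279 +0.24668 +1.00000]
B = K⁻¹H; ‖b₁‖=1.060609, ‖b₂‖=1.060609; λ = 2/(‖b₁‖+‖b₂‖) = 0.942854, sign → tz>0 ⇒ λ=+0.942854
r₁ = λ·B[:,0] = (+0.97930,+0.02685,-0.20063); r₂ = λ·B[:,1] = (+0.02099,+0.97235,+0.23259)
r₃ = r₁×r₂ = (+0.20133,-0.23198,+0.95166); SVD([r₁ r₂ r₃]) → R = UVᵀ:
  R  [+0.97930 +0.02099 +0.20133]
  R  [+0.02685 +0.97235 -0.23198]
  R  [-0.20063 +0.23259 +0.95166]
t = (+0.24572, +0.04539, +0.94285) m
tr R = 2.903304; θ = arccos((tr R − 1)/2) = 0.312226 rad = 17.889°
axis k = ((R−Rᵀ)₃₂, (R−Rᵀ)₁₃, (R−Rᵀ)₂₁) / (2 sinθ) = (+0.756188, +0.654285, +0.009538)
rvec = θ·k = (+0.236101, +0.204284, +0.002978)

rvec=(0.2361, 0.2043, 0.0030) tvec=(0.2457, 0.0454, 0.9429)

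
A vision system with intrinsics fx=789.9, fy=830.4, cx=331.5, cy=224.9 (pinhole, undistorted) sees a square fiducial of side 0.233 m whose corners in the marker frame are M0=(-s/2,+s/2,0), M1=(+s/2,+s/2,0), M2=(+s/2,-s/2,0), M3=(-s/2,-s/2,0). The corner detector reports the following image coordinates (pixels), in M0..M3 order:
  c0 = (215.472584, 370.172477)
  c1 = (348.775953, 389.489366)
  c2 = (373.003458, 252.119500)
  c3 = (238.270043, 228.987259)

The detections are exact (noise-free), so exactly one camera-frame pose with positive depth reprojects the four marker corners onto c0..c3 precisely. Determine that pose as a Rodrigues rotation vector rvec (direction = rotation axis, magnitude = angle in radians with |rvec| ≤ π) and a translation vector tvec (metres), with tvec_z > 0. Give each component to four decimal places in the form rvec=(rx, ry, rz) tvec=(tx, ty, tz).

Intrinsics K: fx=789.9, fy=830.4, cx=331.5, cy=224.9
Marker side s = 0.233 m; corners in marker frame (Z=0):
  M0 = (-0.1165, +0.1165, 0)
  M1 = (+0.1165, +0.1165, 0)
  M2 = (+0.1165, -0.1165, 0)
  M3 = (-0.1165, -0.1165, 0)
Detected image corners:
  c0 = (215.472584, 370.172477) px
  c1 = (348.775953, 389.489366) px
  c2 = (373.003458, 252.119500) px
  c3 = (238.270043, 228.987259) px
Planar DLT: solve 8×8 A·h = b for H (H[2,2]=1):
  H  [+606.81745 -81.93832 +294.63276]
  H  [+124.44215 +617.72233 +310.85017]
  H  [+0.10771 +0.06469 +1.00000]
B = K⁻¹H; ‖b₁‖=0.740892, ‖b₂‖=0.740892; λ = 2/(‖b₁‖+‖b₂‖) = 1.349725, sign → tz>0 ⇒ λ=+1.349725
r₁ = λ·B[:,0] = (+0.97587,+0.16289,+0.14538); r₂ = λ·B[:,1] = (-0.17666,+0.98039,+0.08732)
r₃ = r₁×r₂ = (-0.12831,-0.11089,+0.98552); SVD([r₁ r₂ r₃]) → R = UVᵀ:
  R  [+0.97587 -0.17666 -0.12831]
  R  [+0.16289 +0.98039 -0.11089]
  R  [+0.14538 +0.08732 +0.98552]
t = (-0.06300, +0.13970, +1.34973) m
tr R = 2.941781; θ = arccos((tr R − 1)/2) = 0.241875 rad = 13.858°
axis k = ((R−Rᵀ)₃₂, (R−Rᵀ)₁₃, (R−Rᵀ)₂₁) / (2 sinθ) = (+0.413763, -0.571317, +0.708800)
rvec = θ·k = (+0.100079, -0.138187, +0.171441)

rvec=(0.1001, -0.1382, 0.1714) tvec=(-0.0630, 0.1397, 1.3497)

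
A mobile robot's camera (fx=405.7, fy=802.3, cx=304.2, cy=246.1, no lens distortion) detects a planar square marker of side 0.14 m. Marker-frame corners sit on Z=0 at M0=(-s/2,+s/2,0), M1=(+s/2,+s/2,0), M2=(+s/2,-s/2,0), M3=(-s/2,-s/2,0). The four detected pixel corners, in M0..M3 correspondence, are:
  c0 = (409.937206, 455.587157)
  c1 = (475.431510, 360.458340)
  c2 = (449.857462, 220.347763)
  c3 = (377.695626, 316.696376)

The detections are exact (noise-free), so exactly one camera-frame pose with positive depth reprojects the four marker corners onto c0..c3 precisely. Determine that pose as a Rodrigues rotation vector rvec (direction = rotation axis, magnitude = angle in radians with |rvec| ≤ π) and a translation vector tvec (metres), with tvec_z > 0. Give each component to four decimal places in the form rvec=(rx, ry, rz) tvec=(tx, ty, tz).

rvec=(0.3023, -0.2995, -0.5114) tvec=(0.1964, 0.0743, 0.6354)

Intrinsics K: fx=405.7, fy=802.3, cx=304.2, cy=246.1
Marker side s = 0.14 m; corners in marker frame (Z=0):
  M0 = (-0.0700, +0.0700, 0)
  M1 = (+0.0700, +0.0700, 0)
  M2 = (+0.0700, -0.0700, 0)
  M3 = (-0.0700, -0.0700, 0)
Detected image corners:
  c0 = (409.937206, 455.587157) px
  c1 = (475.431510, 360.458340) px
  c2 = (449.857462, 220.347763) px
  c3 = (377.695626, 316.696376) px
Planar DLT: solve 8×8 A·h = b for H (H[2,2]=1):
  H  [+627.79449 +444.68279 +429.56572]
  H  [-575.38266 +1185.11283 +339.92159]
  H  [+0.32014 +0.55748 +1.00000]
B = K⁻¹H; ‖b₁‖=1.573715, ‖b₂‖=1.573715; λ = 2/(‖b₁‖+‖b₂‖) = 0.635439, sign → tz>0 ⇒ λ=+0.635439
r₁ = λ·B[:,0] = (+0.83077,-0.51812,+0.20343); r₂ = λ·B[:,1] = (+0.43088,+0.82997,+0.35425)
r₃ = r₁×r₂ = (-0.35238,-0.20664,+0.91276); SVD([r₁ r₂ r₃]) → R = UVᵀ:
  R  [+0.83077 +0.43088 -0.35238]
  R  [-0.51812 +0.82997 -0.20664]
  R  [+0.20343 +0.35425 +0.91276]
t = (+0.19636, +0.07431, +0.63544) m
tr R = 2.573494; θ = arccos((tr R − 1)/2) = 0.665275 rad = 38.117°
axis k = ((R−Rᵀ)₃₂, (R−Rᵀ)₁₃, (R−Rᵀ)₂₁) / (2 sinθ) = (+0.454328, -0.450216, -0.768695)
rvec = θ·k = (+0.302253, -0.299517, -0.511394)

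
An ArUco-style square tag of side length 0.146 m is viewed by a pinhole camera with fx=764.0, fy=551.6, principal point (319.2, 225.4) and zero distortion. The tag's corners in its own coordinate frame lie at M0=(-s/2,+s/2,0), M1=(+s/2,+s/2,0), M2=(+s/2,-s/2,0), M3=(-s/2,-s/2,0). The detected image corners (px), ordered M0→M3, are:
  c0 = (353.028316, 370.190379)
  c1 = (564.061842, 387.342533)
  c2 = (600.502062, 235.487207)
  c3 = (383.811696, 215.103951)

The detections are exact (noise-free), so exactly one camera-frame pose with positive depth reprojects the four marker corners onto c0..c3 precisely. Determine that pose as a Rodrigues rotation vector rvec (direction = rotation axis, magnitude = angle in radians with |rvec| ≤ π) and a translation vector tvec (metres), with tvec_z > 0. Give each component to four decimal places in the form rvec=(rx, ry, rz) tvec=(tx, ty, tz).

Intrinsics K: fx=764.0, fy=551.6, cx=319.2, cy=225.4
Marker side s = 0.146 m; corners in marker frame (Z=0):
  M0 = (-0.0730, +0.0730, 0)
  M1 = (+0.0730, +0.0730, 0)
  M2 = (+0.0730, -0.0730, 0)
  M3 = (-0.0730, -0.0730, 0)
Detected image corners:
  c0 = (353.028316, 370.190379) px
  c1 = (564.061842, 387.342533) px
  c2 = (600.502062, 235.487207) px
  c3 = (383.811696, 215.103951) px
Planar DLT: solve 8×8 A·h = b for H (H[2,2]=1):
  H  [+1521.44624 -135.32150 +476.04035]
  H  [+164.55129 +1111.47698 +303.23333]
  H  [+0.11975 +0.19999 +1.00000]
B = K⁻¹H; ‖b₁‖=1.961003, ‖b₂‖=1.961003; λ = 2/(‖b₁‖+‖b₂‖) = 0.509943, sign → tz>0 ⇒ λ=+0.509943
r₁ = λ·B[:,0] = (+0.99000,+0.12717,+0.06106); r₂ = λ·B[:,1] = (-0.13293,+0.98586,+0.10198)
r₃ = r₁×r₂ = (-0.04723,-0.10908,+0.99291); SVD([r₁ r₂ r₃]) → R = UVᵀ:
  R  [+0.99000 -0.13293 -0.04723]
  R  [+0.12717 +0.98586 -0.10908]
  R  [+0.06106 +0.10198 +0.99291]
t = (+0.10469, +0.07196, +0.50994) m
tr R = 2.968774; θ = arccos((tr R − 1)/2) = 0.176940 rad = 10.138°
axis k = ((R−Rᵀ)₃₂, (R−Rᵀ)₁₃, (R−Rᵀ)₂₁) / (2 sinθ) = (+0.599554, -0.307622, +0.738853)
rvec = θ·k = (+0.106085, -0.054431, +0.130733)

rvec=(0.1061, -0.0544, 0.1307) tvec=(0.1047, 0.0720, 0.5099)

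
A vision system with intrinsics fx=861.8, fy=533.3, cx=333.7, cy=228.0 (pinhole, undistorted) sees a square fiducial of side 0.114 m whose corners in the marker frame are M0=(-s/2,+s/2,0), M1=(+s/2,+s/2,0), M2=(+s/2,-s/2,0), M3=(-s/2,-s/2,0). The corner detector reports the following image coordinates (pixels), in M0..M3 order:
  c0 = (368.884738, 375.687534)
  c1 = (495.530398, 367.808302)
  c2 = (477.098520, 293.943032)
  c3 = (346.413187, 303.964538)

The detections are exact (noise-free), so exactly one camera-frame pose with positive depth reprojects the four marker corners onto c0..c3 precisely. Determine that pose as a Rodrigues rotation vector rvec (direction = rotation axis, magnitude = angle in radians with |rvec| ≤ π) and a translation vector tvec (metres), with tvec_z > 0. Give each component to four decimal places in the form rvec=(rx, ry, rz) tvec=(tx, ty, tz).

Intrinsics K: fx=861.8, fy=533.3, cx=333.7, cy=228.0
Marker side s = 0.114 m; corners in marker frame (Z=0):
  M0 = (-0.0570, +0.0570, 0)
  M1 = (+0.0570, +0.0570, 0)
  M2 = (+0.0570, -0.0570, 0)
  M3 = (-0.0570, -0.0570, 0)
Detected image corners:
  c0 = (368.884738, 375.687534) px
  c1 = (495.530398, 367.808302) px
  c2 = (477.098520, 293.943032) px
  c3 = (346.413187, 303.964538) px
Planar DLT: solve 8×8 A·h = b for H (H[2,2]=1):
  H  [+1035.50006 +310.59680 +421.35593]
  H  [-152.11917 +742.51256 +336.05089]
  H  [-0.21999 +0.31038 +1.00000]
B = K⁻¹H; ‖b₁‖=1.319334, ‖b₂‖=1.319334; λ = 2/(‖b₁‖+‖b₂‖) = 0.757958, sign → tz>0 ⇒ λ=+0.757958
r₁ = λ·B[:,0] = (+0.97529,-0.14491,-0.16674); r₂ = λ·B[:,1] = (+0.18208,+0.95473,+0.23525)
r₃ = r₁×r₂ = (+0.12510,-0.25980,+0.95752); SVD([r₁ r₂ r₃]) → R = UVᵀ:
  R  [+0.97529 +0.18208 +0.12510]
  R  [-0.14491 +0.95473 -0.25980]
  R  [-0.16674 +0.23525 +0.95752]
t = (+0.07709, +0.15357, +0.75796) m
tr R = 2.887544; θ = arccos((tr R − 1)/2) = 0.336935 rad = 19.305°
axis k = ((R−Rᵀ)₃₂, (R−Rᵀ)₁₃, (R−Rᵀ)₂₁) / (2 sinθ) = (+0.748729, +0.441390, -0.494550)
rvec = θ·k = (+0.252273, +0.148720, -0.166631)

rvec=(0.2523, 0.1487, -0.1666) tvec=(0.0771, 0.1536, 0.7580)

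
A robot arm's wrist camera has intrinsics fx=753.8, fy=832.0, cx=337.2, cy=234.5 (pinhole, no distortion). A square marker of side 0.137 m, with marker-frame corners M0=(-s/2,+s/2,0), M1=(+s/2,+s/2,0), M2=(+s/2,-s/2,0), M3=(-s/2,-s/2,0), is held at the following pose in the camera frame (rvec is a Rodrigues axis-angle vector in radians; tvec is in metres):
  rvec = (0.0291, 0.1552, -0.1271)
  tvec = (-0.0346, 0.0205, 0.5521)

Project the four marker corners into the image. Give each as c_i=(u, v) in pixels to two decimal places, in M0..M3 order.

Intrinsics K: fx=753.8, fy=832.0, cx=337.2, cy=234.5
Marker side s = 0.137 m; corners in marker frame (Z=0):
  M0 = (-0.0685, +0.0685, 0)
  M1 = (+0.0685, +0.0685, 0)
  M2 = (+0.0685, -0.0685, 0)
  M3 = (-0.0685, -0.0685, 0)
rvec = (0.0291, 0.1552, -0.1271), |rvec| = θ = 0.20270 rad = 11.614°
Rodrigues: sinθ=0.20132, 1−cosθ=0.02047; R = I + sinθ·[k]× + (1−cosθ)·[k]×²:
    [+0.97995 +0.12848 +0.15230]
    [-0.12398 +0.99153 -0.03873]
    [-0.15598 +0.01907 +0.98758]
t = (-0.0346, 0.0205, 0.5521) m
M0: Pc = R·M0+t = (-0.09293, +0.09691, +0.56409); u = 753.8·(-0.09293)/0.56409 + 337.2 = 213.0229, v = 832.0·(+0.09691)/0.56409 + 234.5 = 377.4398
M1: Pc = R·M1+t = (+0.04133, +0.07993, +0.54272); u = 753.8·(+0.04133)/0.54272 + 337.2 = 394.6008, v = 832.0·(+0.07993)/0.54272 + 234.5 = 357.0292
M2: Pc = R·M2+t = (+0.02373, -0.05591, +0.54011); u = 753.8·(+0.02373)/0.54011 + 337.2 = 370.3123, v = 832.0·(-0.05591)/0.54011 + 234.5 = 148.3708
M3: Pc = R·M3+t = (-0.11053, -0.03893, +0.56148); u = 753.8·(-0.11053)/0.56148 + 337.2 = 188.8139, v = 832.0·(-0.03893)/0.56148 + 234.5 = 176.8179

c0=(213.02, 377.44) c1=(394.60, 357.03) c2=(370.31, 148.37) c3=(188.81, 176.82)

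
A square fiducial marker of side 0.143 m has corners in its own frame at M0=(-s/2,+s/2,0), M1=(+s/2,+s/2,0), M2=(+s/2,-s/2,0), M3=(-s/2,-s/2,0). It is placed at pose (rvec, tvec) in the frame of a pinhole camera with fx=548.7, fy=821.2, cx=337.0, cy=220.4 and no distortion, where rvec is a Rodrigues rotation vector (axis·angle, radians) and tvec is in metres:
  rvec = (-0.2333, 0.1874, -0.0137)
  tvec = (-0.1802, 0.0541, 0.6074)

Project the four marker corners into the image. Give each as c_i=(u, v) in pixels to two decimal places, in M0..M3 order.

c0=(108.94, 391.96) c1=(232.03, 392.58) c2=(238.76, 196.23) c3=(121.78, 203.71)

Intrinsics K: fx=548.7, fy=821.2, cx=337.0, cy=220.4
Marker side s = 0.143 m; corners in marker frame (Z=0):
  M0 = (-0.0715, +0.0715, 0)
  M1 = (+0.0715, +0.0715, 0)
  M2 = (+0.0715, -0.0715, 0)
  M3 = (-0.0715, -0.0715, 0)
rvec = (-0.2333, 0.1874, -0.0137), |rvec| = θ = 0.29956 rad = 17.163°
Rodrigues: sinθ=0.29510, 1−cosθ=0.04453; R = I + sinθ·[k]× + (1−cosθ)·[k]×²:
    [+0.98248 -0.00820 +0.18620]
    [-0.03519 +0.97290 +0.22855]
    [-0.18302 -0.23110 +0.95556]
t = (-0.1802, 0.0541, 0.6074) m
M0: Pc = R·M0+t = (-0.25103, +0.12618, +0.60396); u = 548.7·(-0.25103)/0.60396 + 337.0 = 108.9360, v = 821.2·(+0.12618)/0.60396 + 220.4 = 391.9630
M1: Pc = R·M1+t = (-0.11054, +0.12115, +0.57779); u = 548.7·(-0.11054)/0.57779 + 337.0 = 232.0262, v = 821.2·(+0.12115)/0.57779 + 220.4 = 392.5816
M2: Pc = R·M2+t = (-0.10937, -0.01798, +0.61084); u = 548.7·(-0.10937)/0.61084 + 337.0 = 238.7589, v = 821.2·(-0.01798)/0.61084 + 220.4 = 196.2302
M3: Pc = R·M3+t = (-0.24986, -0.01295, +0.63701); u = 548.7·(-0.24986)/0.63701 + 337.0 = 121.7779, v = 821.2·(-0.01295)/0.63701 + 220.4 = 203.7111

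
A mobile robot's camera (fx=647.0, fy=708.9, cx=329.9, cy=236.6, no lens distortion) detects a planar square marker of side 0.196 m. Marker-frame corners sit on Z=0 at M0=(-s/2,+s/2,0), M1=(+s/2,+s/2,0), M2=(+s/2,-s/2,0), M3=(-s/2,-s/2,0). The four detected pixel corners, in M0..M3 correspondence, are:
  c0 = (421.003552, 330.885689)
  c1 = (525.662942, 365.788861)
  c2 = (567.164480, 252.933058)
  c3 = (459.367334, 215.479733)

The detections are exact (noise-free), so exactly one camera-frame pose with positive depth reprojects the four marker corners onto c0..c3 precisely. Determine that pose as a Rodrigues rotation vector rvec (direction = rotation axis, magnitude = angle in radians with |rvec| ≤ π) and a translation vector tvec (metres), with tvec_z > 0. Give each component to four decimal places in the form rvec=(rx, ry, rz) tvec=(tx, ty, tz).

rvec=(0.2034, -0.0361, 0.3066) tvec=(0.2823, 0.0879, 1.1179)

Intrinsics K: fx=647.0, fy=708.9, cx=329.9, cy=236.6
Marker side s = 0.196 m; corners in marker frame (Z=0):
  M0 = (-0.0980, +0.0980, 0)
  M1 = (+0.0980, +0.0980, 0)
  M2 = (+0.0980, -0.0980, 0)
  M3 = (-0.0980, -0.0980, 0)
Detected image corners:
  c0 = (421.003552, 330.885689) px
  c1 = (525.662942, 365.788861) px
  c2 = (567.164480, 252.933058) px
  c3 = (459.367334, 215.479733) px
Planar DLT: solve 8×8 A·h = b for H (H[2,2]=1):
  H  [+571.03757 -118.46879 +493.26920]
  H  [+201.70941 +632.63786 +292.34394]
  H  [+0.05918 +0.17295 +1.00000]
B = K⁻¹H; ‖b₁‖=0.894557, ‖b₂‖=0.894557; λ = 2/(‖b₁‖+‖b₂‖) = 1.117872, sign → tz>0 ⇒ λ=+1.117872
r₁ = λ·B[:,0] = (+0.95289,+0.29600,+0.06615); r₂ = λ·B[:,1] = (-0.30327,+0.93309,+0.19333)
r₃ = r₁×r₂ = (-0.00450,-0.20429,+0.97890); SVD([r₁ r₂ r₃]) → R = UVᵀ:
  R  [+0.95289 -0.30327 -0.00450]
  R  [+0.29600 +0.93309 -0.20429]
  R  [+0.06615 +0.19333 +0.97890]
t = (+0.28227, +0.08790, +1.11787) m
tr R = 2.864881; θ = arccos((tr R − 1)/2) = 0.369686 rad = 21.181°
axis k = ((R−Rᵀ)₃₂, (R−Rᵀ)₁₃, (R−Rᵀ)₂₁) / (2 sinθ) = (+0.550234, -0.097769, +0.829267)
rvec = θ·k = (+0.203414, -0.036144, +0.306569)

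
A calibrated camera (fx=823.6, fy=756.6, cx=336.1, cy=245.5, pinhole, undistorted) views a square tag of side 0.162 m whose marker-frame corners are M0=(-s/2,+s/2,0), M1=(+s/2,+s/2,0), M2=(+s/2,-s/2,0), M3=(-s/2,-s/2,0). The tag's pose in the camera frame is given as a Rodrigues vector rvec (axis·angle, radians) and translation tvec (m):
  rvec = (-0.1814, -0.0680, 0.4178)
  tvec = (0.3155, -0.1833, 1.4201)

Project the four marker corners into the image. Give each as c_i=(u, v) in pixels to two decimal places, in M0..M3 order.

c0=(459.10, 167.98) c1=(545.18, 203.88) c2=(577.58, 128.20) c3=(493.45, 92.82)

Intrinsics K: fx=823.6, fy=756.6, cx=336.1, cy=245.5
Marker side s = 0.162 m; corners in marker frame (Z=0):
  M0 = (-0.0810, +0.0810, 0)
  M1 = (+0.0810, +0.0810, 0)
  M2 = (+0.0810, -0.0810, 0)
  M3 = (-0.0810, -0.0810, 0)
rvec = (-0.1814, -0.0680, 0.4178), |rvec| = θ = 0.46053 rad = 26.386°
Rodrigues: sinθ=0.44442, 1−cosθ=0.10418; R = I + sinθ·[k]× + (1−cosθ)·[k]×²:
    [+0.91198 -0.39713 -0.10285]
    [+0.40925 +0.89809 +0.16110]
    [+0.02839 -0.18901 +0.98156]
t = (0.3155, -0.1833, 1.4201) m
M0: Pc = R·M0+t = (+0.20946, -0.14370, +1.40249); u = 823.6·(+0.20946)/1.40249 + 336.1 = 459.1048, v = 756.6·(-0.14370)/1.40249 + 245.5 = 167.9763
M1: Pc = R·M1+t = (+0.35720, -0.07741, +1.40709); u = 823.6·(+0.35720)/1.40709 + 336.1 = 545.1787, v = 756.6·(-0.07741)/1.40709 + 245.5 = 203.8785
M2: Pc = R·M2+t = (+0.42154, -0.22290, +1.43771); u = 823.6·(+0.42154)/1.43771 + 336.1 = 577.5803, v = 756.6·(-0.22290)/1.43771 + 245.5 = 128.2001
M3: Pc = R·M3+t = (+0.27380, -0.28919, +1.43311); u = 823.6·(+0.27380)/1.43311 + 336.1 = 493.4494, v = 756.6·(-0.28919)/1.43311 + 245.5 = 92.8220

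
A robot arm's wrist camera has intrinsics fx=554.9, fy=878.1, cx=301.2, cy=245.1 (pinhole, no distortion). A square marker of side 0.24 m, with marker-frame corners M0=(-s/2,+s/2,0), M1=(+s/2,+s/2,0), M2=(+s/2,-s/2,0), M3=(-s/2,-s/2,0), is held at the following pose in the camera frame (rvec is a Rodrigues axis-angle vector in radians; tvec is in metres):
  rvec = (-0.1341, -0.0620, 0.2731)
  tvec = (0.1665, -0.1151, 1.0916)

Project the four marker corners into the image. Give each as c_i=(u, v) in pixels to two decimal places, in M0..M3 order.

Intrinsics K: fx=554.9, fy=878.1, cx=301.2, cy=245.1
Marker side s = 0.24 m; corners in marker frame (Z=0):
  M0 = (-0.1200, +0.1200, 0)
  M1 = (+0.1200, +0.1200, 0)
  M2 = (+0.1200, -0.1200, 0)
  M3 = (-0.1200, -0.1200, 0)
rvec = (-0.1341, -0.0620, 0.2731), |rvec| = θ = 0.31050 rad = 17.790°
Rodrigues: sinθ=0.30554, 1−cosθ=0.04782; R = I + sinθ·[k]× + (1−cosθ)·[k]×²:
    [+0.96110 -0.26461 -0.07917]
    [+0.27286 +0.95409 +0.12356]
    [+0.04284 -0.14035 +0.98917]
t = (0.1665, -0.1151, 1.0916) m
M0: Pc = R·M0+t = (+0.01941, -0.03335, +1.06962); u = 554.9·(+0.01941)/1.06962 + 301.2 = 311.2721, v = 878.1·(-0.03335)/1.06962 + 245.1 = 217.7195
M1: Pc = R·M1+t = (+0.25008, +0.03213, +1.07990); u = 554.9·(+0.25008)/1.07990 + 301.2 = 429.7017, v = 878.1·(+0.03213)/1.07990 + 245.1 = 271.2286
M2: Pc = R·M2+t = (+0.31359, -0.19685, +1.11358); u = 554.9·(+0.31359)/1.11358 + 301.2 = 457.4598, v = 878.1·(-0.19685)/1.11358 + 245.1 = 89.8787
M3: Pc = R·M3+t = (+0.08292, -0.26233, +1.10330); u = 554.9·(+0.08292)/1.10330 + 301.2 = 342.9047, v = 878.1·(-0.26233)/1.10330 + 245.1 = 36.3131

c0=(311.27, 217.72) c1=(429.70, 271.23) c2=(457.46, 89.88) c3=(342.90, 36.31)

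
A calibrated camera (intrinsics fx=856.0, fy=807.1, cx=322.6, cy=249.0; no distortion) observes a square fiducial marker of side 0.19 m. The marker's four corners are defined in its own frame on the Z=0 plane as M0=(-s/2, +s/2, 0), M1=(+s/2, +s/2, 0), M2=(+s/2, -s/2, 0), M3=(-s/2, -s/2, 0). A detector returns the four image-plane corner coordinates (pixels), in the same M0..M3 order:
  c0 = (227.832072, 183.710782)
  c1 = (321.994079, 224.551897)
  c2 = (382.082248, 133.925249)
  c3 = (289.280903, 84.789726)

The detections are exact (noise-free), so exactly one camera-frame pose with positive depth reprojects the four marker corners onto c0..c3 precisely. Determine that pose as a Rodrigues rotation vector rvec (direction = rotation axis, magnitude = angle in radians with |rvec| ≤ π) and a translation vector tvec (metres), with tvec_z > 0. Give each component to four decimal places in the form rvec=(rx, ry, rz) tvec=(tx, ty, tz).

Intrinsics K: fx=856.0, fy=807.1, cx=322.6, cy=249.0
Marker side s = 0.19 m; corners in marker frame (Z=0):
  M0 = (-0.0950, +0.0950, 0)
  M1 = (+0.0950, +0.0950, 0)
  M2 = (+0.0950, -0.0950, 0)
  M3 = (-0.0950, -0.0950, 0)
Detected image corners:
  c0 = (227.832072, 183.710782) px
  c1 = (321.994079, 224.551897) px
  c2 = (382.082248, 133.925249) px
  c3 = (289.280903, 84.789726) px
Planar DLT: solve 8×8 A·h = b for H (H[2,2]=1):
  H  [+608.01583 -267.71940 +306.49223]
  H  [+295.95761 +524.71244 +158.32256]
  H  [+0.37979 +0.17028 +1.00000]
B = K⁻¹H; ‖b₁‖=0.726761, ‖b₂‖=0.726761; λ = 2/(‖b₁‖+‖b₂‖) = 1.375968, sign → tz>0 ⇒ λ=+1.375968
r₁ = λ·B[:,0] = (+0.78040,+0.34334,+0.52258); r₂ = λ·B[:,1] = (-0.51864,+0.82226,+0.23430)
r₃ = r₁×r₂ = (-0.34925,-0.45388,+0.81976); SVD([r₁ r₂ r₃]) → R = UVᵀ:
  R  [+0.78040 -0.51864 -0.34925]
  R  [+0.34334 +0.82226 -0.45388]
  R  [+0.52258 +0.23430 +0.81976]
t = (-0.02589, -0.15459, +1.37597) m
tr R = 2.422431; θ = arccos((tr R − 1)/2) = 0.779570 rad = 44.666°
axis k = ((R−Rᵀ)₃₂, (R−Rᵀ)₁₃, (R−Rᵀ)₂₁) / (2 sinθ) = (+0.489476, -0.620105, +0.613094)
rvec = θ·k = (+0.381581, -0.483415, +0.477950)

rvec=(0.3816, -0.4834, 0.4779) tvec=(-0.0259, -0.1546, 1.3760)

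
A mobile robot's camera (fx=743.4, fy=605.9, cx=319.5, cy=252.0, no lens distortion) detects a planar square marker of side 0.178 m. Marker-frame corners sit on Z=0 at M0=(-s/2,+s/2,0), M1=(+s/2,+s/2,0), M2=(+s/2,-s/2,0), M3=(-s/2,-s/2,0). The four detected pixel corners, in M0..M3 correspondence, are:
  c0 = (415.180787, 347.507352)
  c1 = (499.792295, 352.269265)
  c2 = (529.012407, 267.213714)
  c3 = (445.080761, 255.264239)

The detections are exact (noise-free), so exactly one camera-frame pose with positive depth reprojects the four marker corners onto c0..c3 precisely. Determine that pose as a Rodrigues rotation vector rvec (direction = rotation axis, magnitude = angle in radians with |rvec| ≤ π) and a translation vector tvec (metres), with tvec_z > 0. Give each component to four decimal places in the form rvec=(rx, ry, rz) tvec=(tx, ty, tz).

rvec=(0.1898, -0.5293, 0.1953) tvec=(0.2409, 0.1038, 1.1608)

Intrinsics K: fx=743.4, fy=605.9, cx=319.5, cy=252.0
Marker side s = 0.178 m; corners in marker frame (Z=0):
  M0 = (-0.0890, +0.0890, 0)
  M1 = (+0.0890, +0.0890, 0)
  M2 = (+0.0890, -0.0890, 0)
  M3 = (-0.0890, -0.0890, 0)
Detected image corners:
  c0 = (415.180787, 347.507352) px
  c1 = (499.792295, 352.269265) px
  c2 = (529.012407, 267.213714) px
  c3 = (445.080761, 255.264239) px
Planar DLT: solve 8×8 A·h = b for H (H[2,2]=1):
  H  [+683.63931 -113.66987 +473.78982]
  H  [+182.73569 +531.08346 +306.16618]
  H  [+0.44506 +0.11079 +1.00000]
B = K⁻¹H; ‖b₁‖=0.861462, ‖b₂‖=0.861462; λ = 2/(‖b₁‖+‖b₂‖) = 1.160818, sign → tz>0 ⇒ λ=+1.160818
r₁ = λ·B[:,0] = (+0.84546,+0.13522,+0.51663); r₂ = λ·B[:,1] = (-0.23277,+0.96399,+0.12861)
r₃ = r₁×r₂ = (-0.48063,-0.22899,+0.84650); SVD([r₁ r₂ r₃]) → R = UVᵀ:
  R  [+0.84546 -0.23277 -0.48063]
  R  [+0.13522 +0.96399 -0.22899]
  R  [+0.51663 +0.12861 +0.84650]
t = (+0.24092, +0.10377, +1.16082) m
tr R = 2.655952; θ = arccos((tr R − 1)/2) = 0.595308 rad = 34.109°
axis k = ((R−Rᵀ)₃₂, (R−Rᵀ)₁₃, (R−Rᵀ)₂₁) / (2 sinθ) = (+0.318845, -0.889200, +0.328118)
rvec = θ·k = (+0.189811, -0.529348, +0.195331)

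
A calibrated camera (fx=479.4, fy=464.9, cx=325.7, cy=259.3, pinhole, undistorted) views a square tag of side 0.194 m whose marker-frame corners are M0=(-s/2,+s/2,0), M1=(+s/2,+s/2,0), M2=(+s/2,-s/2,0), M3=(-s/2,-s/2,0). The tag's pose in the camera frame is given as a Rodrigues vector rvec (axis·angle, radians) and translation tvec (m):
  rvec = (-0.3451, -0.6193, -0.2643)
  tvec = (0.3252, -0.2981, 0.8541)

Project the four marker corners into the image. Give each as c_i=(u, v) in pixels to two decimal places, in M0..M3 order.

c0=(500.87, 141.08) c1=(559.68, 142.70) c2=(514.31, 60.67) c3=(452.27, 47.37)

Intrinsics K: fx=479.4, fy=464.9, cx=325.7, cy=259.3
Marker side s = 0.194 m; corners in marker frame (Z=0):
  M0 = (-0.0970, +0.0970, 0)
  M1 = (+0.0970, +0.0970, 0)
  M2 = (+0.0970, -0.0970, 0)
  M3 = (-0.0970, -0.0970, 0)
rvec = (-0.3451, -0.6193, -0.2643), |rvec| = θ = 0.75662 rad = 43.351°
Rodrigues: sinθ=0.68647, 1−cosθ=0.27284; R = I + sinθ·[k]× + (1−cosθ)·[k]×²:
    [+0.78392 +0.34165 -0.51841]
    [-0.13794 +0.90995 +0.39111]
    [+0.60535 -0.23509 +0.76045]
t = (0.3252, -0.2981, 0.8541) m
M0: Pc = R·M0+t = (+0.28230, -0.19646, +0.77258); u = 479.4·(+0.28230)/0.77258 + 325.7 = 500.8732, v = 464.9·(-0.19646)/0.77258 + 259.3 = 141.0826
M1: Pc = R·M1+t = (+0.43438, -0.22321, +0.89001); u = 479.4·(+0.43438)/0.89001 + 325.7 = 559.6758, v = 464.9·(-0.22321)/0.89001 + 259.3 = 142.7035
M2: Pc = R·M2+t = (+0.36810, -0.39974, +0.93562); u = 479.4·(+0.36810)/0.93562 + 325.7 = 514.3091, v = 464.9·(-0.39974)/0.93562 + 259.3 = 60.6716
M3: Pc = R·M3+t = (+0.21602, -0.37299, +0.81819); u = 479.4·(+0.21602)/0.81819 + 325.7 = 452.2726, v = 464.9·(-0.37299)/0.81819 + 259.3 = 47.3665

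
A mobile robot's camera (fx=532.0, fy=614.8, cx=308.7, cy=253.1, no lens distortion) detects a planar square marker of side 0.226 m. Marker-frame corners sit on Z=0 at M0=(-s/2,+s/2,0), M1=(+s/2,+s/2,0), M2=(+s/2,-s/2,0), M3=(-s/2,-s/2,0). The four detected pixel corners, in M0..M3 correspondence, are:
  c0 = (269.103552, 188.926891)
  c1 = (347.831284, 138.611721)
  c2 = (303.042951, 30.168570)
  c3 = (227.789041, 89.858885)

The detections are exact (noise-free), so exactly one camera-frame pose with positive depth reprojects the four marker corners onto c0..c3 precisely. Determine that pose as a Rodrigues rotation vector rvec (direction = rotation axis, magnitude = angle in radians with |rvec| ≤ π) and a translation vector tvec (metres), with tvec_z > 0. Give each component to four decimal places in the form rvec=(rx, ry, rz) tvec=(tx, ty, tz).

Intrinsics K: fx=532.0, fy=614.8, cx=308.7, cy=253.1
Marker side s = 0.226 m; corners in marker frame (Z=0):
  M0 = (-0.1130, +0.1130, 0)
  M1 = (+0.1130, +0.1130, 0)
  M2 = (+0.1130, -0.1130, 0)
  M3 = (-0.1130, -0.1130, 0)
Detected image corners:
  c0 = (269.103552, 188.926891) px
  c1 = (347.831284, 138.611721) px
  c2 = (303.042951, 30.168570) px
  c3 = (227.789041, 89.858885) px
Planar DLT: solve 8×8 A·h = b for H (H[2,2]=1):
  H  [+228.76670 +195.44871 +285.28995]
  H  [-286.97308 +460.24586 +113.21177]
  H  [-0.39003 +0.01845 +1.00000]
B = K⁻¹H; ‖b₁‖=0.822595, ‖b₂‖=0.822595; λ = 2/(‖b₁‖+‖b₂‖) = 1.215665, sign → tz>0 ⇒ λ=+1.215665
r₁ = λ·B[:,0] = (+0.79788,-0.37224,-0.47415); r₂ = λ·B[:,1] = (+0.43360,+0.90083,+0.02243)
r₃ = r₁×r₂ = (+0.41878,-0.22349,+0.88016); SVD([r₁ r₂ r₃]) → R = UVᵀ:
  R  [+0.79788 +0.43360 +0.41878]
  R  [-0.37224 +0.90083 -0.22349]
  R  [-0.47415 +0.02243 +0.88016]
t = (-0.05349, -0.27661, +1.21566) m
tr R = 2.578867; θ = arccos((tr R − 1)/2) = 0.660911 rad = 37.867°
axis k = ((R−Rᵀ)₃₂, (R−Rᵀ)₁₃, (R−Rᵀ)₂₁) / (2 sinθ) = (+0.200313, +0.727332, -0.656401)
rvec = θ·k = (+0.132389, +0.480702, -0.433823)

rvec=(0.1324, 0.4807, -0.4338) tvec=(-0.0535, -0.2766, 1.2157)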